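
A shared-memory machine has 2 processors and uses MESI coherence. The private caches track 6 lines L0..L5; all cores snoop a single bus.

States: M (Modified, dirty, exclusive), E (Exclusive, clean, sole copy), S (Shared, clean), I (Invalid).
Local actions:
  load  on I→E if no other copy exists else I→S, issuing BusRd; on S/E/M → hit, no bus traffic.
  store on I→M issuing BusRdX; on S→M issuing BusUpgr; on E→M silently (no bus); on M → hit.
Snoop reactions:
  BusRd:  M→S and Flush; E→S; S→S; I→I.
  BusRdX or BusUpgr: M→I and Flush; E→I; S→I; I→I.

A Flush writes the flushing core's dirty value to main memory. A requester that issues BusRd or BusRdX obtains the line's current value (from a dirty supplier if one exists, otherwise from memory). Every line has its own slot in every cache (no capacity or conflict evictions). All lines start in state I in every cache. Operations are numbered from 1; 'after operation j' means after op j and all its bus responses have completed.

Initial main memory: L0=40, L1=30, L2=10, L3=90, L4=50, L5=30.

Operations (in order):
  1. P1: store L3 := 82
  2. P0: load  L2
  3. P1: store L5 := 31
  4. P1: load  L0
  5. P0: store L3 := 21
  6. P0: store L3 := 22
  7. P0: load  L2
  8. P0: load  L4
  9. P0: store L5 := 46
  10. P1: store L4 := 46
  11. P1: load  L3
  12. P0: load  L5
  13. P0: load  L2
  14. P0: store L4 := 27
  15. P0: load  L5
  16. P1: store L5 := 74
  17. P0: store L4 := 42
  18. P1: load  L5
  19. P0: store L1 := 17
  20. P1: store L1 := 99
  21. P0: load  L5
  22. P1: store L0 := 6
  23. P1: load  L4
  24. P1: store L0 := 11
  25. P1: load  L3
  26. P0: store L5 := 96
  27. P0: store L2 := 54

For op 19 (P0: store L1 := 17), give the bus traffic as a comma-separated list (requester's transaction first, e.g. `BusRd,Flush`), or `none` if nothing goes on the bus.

1. P1: store L3 := 82  bus=[BusRdX]  L3: P0=I P1=M  mem[L3]=90
2. P0: load  L2  bus=[BusRd]  L2: P0=E P1=I  mem[L2]=10
3. P1: store L5 := 31  bus=[BusRdX]  L5: P0=I P1=M  mem[L5]=30
4. P1: load  L0  bus=[BusRd]  L0: P0=I P1=E  mem[L0]=40
5. P0: store L3 := 21  bus=[BusRdX,Flush]  L3: P0=M P1=I  mem[L3]=82
6. P0: store L3 := 22  bus=[-]  L3: P0=M P1=I  mem[L3]=82
7. P0: load  L2  bus=[-]  L2: P0=E P1=I  mem[L2]=10
8. P0: load  L4  bus=[BusRd]  L4: P0=E P1=I  mem[L4]=50
9. P0: store L5 := 46  bus=[BusRdX,Flush]  L5: P0=M P1=I  mem[L5]=31
10. P1: store L4 := 46  bus=[BusRdX]  L4: P0=I P1=M  mem[L4]=50
11. P1: load  L3  bus=[BusRd,Flush]  L3: P0=S P1=S  mem[L3]=22
12. P0: load  L5  bus=[-]  L5: P0=M P1=I  mem[L5]=31
13. P0: load  L2  bus=[-]  L2: P0=E P1=I  mem[L2]=10
14. P0: store L4 := 27  bus=[BusRdX,Flush]  L4: P0=M P1=I  mem[L4]=46
15. P0: load  L5  bus=[-]  L5: P0=M P1=I  mem[L5]=31
16. P1: store L5 := 74  bus=[BusRdX,Flush]  L5: P0=I P1=M  mem[L5]=46
17. P0: store L4 := 42  bus=[-]  L4: P0=M P1=I  mem[L4]=46
18. P1: load  L5  bus=[-]  L5: P0=I P1=M  mem[L5]=46
19. P0: store L1 := 17  bus=[BusRdX]  L1: P0=M P1=I  mem[L1]=30
20. P1: store L1 := 99  bus=[BusRdX,Flush]  L1: P0=I P1=M  mem[L1]=17
21. P0: load  L5  bus=[BusRd,Flush]  L5: P0=S P1=S  mem[L5]=74
22. P1: store L0 := 6  bus=[-]  L0: P0=I P1=M  mem[L0]=40
23. P1: load  L4  bus=[BusRd,Flush]  L4: P0=S P1=S  mem[L4]=42
24. P1: store L0 := 11  bus=[-]  L0: P0=I P1=M  mem[L0]=40
25. P1: load  L3  bus=[-]  L3: P0=S P1=S  mem[L3]=22
26. P0: store L5 := 96  bus=[BusUpgr]  L5: P0=M P1=I  mem[L5]=74
27. P0: store L2 := 54  bus=[-]  L2: P0=M P1=I  mem[L2]=10

bus = BusRdX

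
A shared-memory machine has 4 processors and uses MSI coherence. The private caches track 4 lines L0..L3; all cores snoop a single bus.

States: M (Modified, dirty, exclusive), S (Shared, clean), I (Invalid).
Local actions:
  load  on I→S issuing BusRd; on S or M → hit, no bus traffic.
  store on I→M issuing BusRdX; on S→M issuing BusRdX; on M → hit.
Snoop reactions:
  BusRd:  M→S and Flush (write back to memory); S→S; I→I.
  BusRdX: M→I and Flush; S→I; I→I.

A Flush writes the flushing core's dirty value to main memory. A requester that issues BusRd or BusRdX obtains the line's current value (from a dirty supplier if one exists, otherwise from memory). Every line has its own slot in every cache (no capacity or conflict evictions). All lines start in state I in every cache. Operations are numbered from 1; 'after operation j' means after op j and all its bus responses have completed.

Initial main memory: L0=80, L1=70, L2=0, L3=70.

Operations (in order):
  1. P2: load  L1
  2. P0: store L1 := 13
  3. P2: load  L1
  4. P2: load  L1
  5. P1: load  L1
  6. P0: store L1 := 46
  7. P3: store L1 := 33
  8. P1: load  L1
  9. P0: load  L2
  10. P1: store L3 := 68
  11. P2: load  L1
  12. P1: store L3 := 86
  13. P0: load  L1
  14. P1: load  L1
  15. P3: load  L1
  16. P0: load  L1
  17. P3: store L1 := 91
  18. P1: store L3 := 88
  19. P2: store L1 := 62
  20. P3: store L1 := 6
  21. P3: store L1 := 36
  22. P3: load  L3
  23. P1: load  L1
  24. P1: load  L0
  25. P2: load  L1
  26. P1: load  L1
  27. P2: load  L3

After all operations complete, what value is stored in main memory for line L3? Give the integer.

memory[L3] = 88

[1] P2: load  L1 | P0:I, P1:I, P2:S(70), P3:I | bus: BusRd
[2] P0: store L1 := 13 | P0:M(13), P1:I, P2:I, P3:I | bus: BusRdX
[3] P2: load  L1 | P0:S(13), P1:I, P2:S(13), P3:I | bus: BusRd,Flush
[4] P2: load  L1 | P0:S(13), P1:I, P2:S(13), P3:I | bus: none
[5] P1: load  L1 | P0:S(13), P1:S(13), P2:S(13), P3:I | bus: BusRd
[6] P0: store L1 := 46 | P0:M(46), P1:I, P2:I, P3:I | bus: BusRdX
[7] P3: store L1 := 33 | P0:I, P1:I, P2:I, P3:M(33) | bus: BusRdX,Flush
[8] P1: load  L1 | P0:I, P1:S(33), P2:I, P3:S(33) | bus: BusRd,Flush
[9] P0: load  L2 | P0:S(0), P1:I, P2:I, P3:I | bus: BusRd
[10] P1: store L3 := 68 | P0:I, P1:M(68), P2:I, P3:I | bus: BusRdX
[11] P2: load  L1 | P0:I, P1:S(33), P2:S(33), P3:S(33) | bus: BusRd
[12] P1: store L3 := 86 | P0:I, P1:M(86), P2:I, P3:I | bus: none
[13] P0: load  L1 | P0:S(33), P1:S(33), P2:S(33), P3:S(33) | bus: BusRd
[14] P1: load  L1 | P0:S(33), P1:S(33), P2:S(33), P3:S(33) | bus: none
[15] P3: load  L1 | P0:S(33), P1:S(33), P2:S(33), P3:S(33) | bus: none
[16] P0: load  L1 | P0:S(33), P1:S(33), P2:S(33), P3:S(33) | bus: none
[17] P3: store L1 := 91 | P0:I, P1:I, P2:I, P3:M(91) | bus: BusRdX
[18] P1: store L3 := 88 | P0:I, P1:M(88), P2:I, P3:I | bus: none
[19] P2: store L1 := 62 | P0:I, P1:I, P2:M(62), P3:I | bus: BusRdX,Flush
[20] P3: store L1 := 6 | P0:I, P1:I, P2:I, P3:M(6) | bus: BusRdX,Flush
[21] P3: store L1 := 36 | P0:I, P1:I, P2:I, P3:M(36) | bus: none
[22] P3: load  L3 | P0:I, P1:S(88), P2:I, P3:S(88) | bus: BusRd,Flush
[23] P1: load  L1 | P0:I, P1:S(36), P2:I, P3:S(36) | bus: BusRd,Flush
[24] P1: load  L0 | P0:I, P1:S(80), P2:I, P3:I | bus: BusRd
[25] P2: load  L1 | P0:I, P1:S(36), P2:S(36), P3:S(36) | bus: BusRd
[26] P1: load  L1 | P0:I, P1:S(36), P2:S(36), P3:S(36) | bus: none
[27] P2: load  L3 | P0:I, P1:S(88), P2:S(88), P3:S(88) | bus: BusRd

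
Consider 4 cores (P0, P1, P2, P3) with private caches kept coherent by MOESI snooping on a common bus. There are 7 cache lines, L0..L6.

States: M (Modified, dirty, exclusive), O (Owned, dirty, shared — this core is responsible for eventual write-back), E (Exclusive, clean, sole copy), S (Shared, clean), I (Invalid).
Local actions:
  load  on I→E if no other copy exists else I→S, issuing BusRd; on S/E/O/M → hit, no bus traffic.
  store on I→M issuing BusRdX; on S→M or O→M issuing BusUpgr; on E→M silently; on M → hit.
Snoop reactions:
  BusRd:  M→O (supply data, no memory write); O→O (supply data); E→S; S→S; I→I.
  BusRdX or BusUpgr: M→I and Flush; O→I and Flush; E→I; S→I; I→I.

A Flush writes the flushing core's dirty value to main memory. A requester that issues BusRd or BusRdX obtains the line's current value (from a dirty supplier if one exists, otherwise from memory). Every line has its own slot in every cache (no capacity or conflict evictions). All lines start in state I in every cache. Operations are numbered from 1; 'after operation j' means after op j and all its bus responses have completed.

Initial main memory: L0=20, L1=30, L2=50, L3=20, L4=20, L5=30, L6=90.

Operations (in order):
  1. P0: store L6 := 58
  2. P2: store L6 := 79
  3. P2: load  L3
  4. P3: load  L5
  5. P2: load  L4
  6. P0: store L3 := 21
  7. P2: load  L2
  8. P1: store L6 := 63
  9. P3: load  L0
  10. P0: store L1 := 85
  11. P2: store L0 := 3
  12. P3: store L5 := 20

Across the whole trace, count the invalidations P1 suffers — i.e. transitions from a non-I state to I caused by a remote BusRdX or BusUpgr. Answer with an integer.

step 1: P0: store L6 := 58  ⟶  MIII  (L6)  txn=BusRdX  M[L6]=90
step 2: P2: store L6 := 79  ⟶  IIMI  (L6)  txn=BusRdX+Flush  M[L6]=58
step 3: P2: load  L3  ⟶  IIEI  (L3)  txn=BusRd  M[L3]=20
step 4: P3: load  L5  ⟶  IIIE  (L5)  txn=BusRd  M[L5]=30
step 5: P2: load  L4  ⟶  IIEI  (L4)  txn=BusRd  M[L4]=20
step 6: P0: store L3 := 21  ⟶  MIII  (L3)  txn=BusRdX  M[L3]=20
step 7: P2: load  L2  ⟶  IIEI  (L2)  txn=BusRd  M[L2]=50
step 8: P1: store L6 := 63  ⟶  IMII  (L6)  txn=BusRdX+Flush  M[L6]=79
step 9: P3: load  L0  ⟶  IIIE  (L0)  txn=BusRd  M[L0]=20
step 10: P0: store L1 := 85  ⟶  MIII  (L1)  txn=BusRdX  M[L1]=30
step 11: P2: store L0 := 3  ⟶  IIMI  (L0)  txn=BusRdX  M[L0]=20
step 12: P3: store L5 := 20  ⟶  IIIM  (L5)  txn=∅  M[L5]=30

invalidations = 0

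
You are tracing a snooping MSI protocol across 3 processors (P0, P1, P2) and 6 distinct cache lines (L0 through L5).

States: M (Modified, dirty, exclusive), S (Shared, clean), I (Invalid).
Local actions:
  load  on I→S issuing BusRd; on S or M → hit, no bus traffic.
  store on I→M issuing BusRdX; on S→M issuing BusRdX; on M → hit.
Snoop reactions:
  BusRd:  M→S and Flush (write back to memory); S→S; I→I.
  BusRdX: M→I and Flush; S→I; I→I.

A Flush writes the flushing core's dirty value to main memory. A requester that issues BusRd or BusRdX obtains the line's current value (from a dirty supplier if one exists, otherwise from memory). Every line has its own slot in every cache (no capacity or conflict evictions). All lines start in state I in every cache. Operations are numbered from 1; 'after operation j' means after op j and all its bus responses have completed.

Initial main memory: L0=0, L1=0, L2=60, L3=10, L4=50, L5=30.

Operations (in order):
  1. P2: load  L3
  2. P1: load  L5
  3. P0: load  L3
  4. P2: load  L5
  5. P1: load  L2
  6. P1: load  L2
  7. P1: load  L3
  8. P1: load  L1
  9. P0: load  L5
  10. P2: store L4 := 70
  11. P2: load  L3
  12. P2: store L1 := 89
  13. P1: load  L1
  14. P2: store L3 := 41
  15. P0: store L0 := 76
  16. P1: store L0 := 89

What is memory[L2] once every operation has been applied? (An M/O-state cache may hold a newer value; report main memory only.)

[1] P2: load  L3 | P0:I, P1:I, P2:S(10) | bus: BusRd
[2] P1: load  L5 | P0:I, P1:S(30), P2:I | bus: BusRd
[3] P0: load  L3 | P0:S(10), P1:I, P2:S(10) | bus: BusRd
[4] P2: load  L5 | P0:I, P1:S(30), P2:S(30) | bus: BusRd
[5] P1: load  L2 | P0:I, P1:S(60), P2:I | bus: BusRd
[6] P1: load  L2 | P0:I, P1:S(60), P2:I | bus: none
[7] P1: load  L3 | P0:S(10), P1:S(10), P2:S(10) | bus: BusRd
[8] P1: load  L1 | P0:I, P1:S(0), P2:I | bus: BusRd
[9] P0: load  L5 | P0:S(30), P1:S(30), P2:S(30) | bus: BusRd
[10] P2: store L4 := 70 | P0:I, P1:I, P2:M(70) | bus: BusRdX
[11] P2: load  L3 | P0:S(10), P1:S(10), P2:S(10) | bus: none
[12] P2: store L1 := 89 | P0:I, P1:I, P2:M(89) | bus: BusRdX
[13] P1: load  L1 | P0:I, P1:S(89), P2:S(89) | bus: BusRd,Flush
[14] P2: store L3 := 41 | P0:I, P1:I, P2:M(41) | bus: BusRdX
[15] P0: store L0 := 76 | P0:M(76), P1:I, P2:I | bus: BusRdX
[16] P1: store L0 := 89 | P0:I, P1:M(89), P2:I | bus: BusRdX,Flush

memory[L2] = 60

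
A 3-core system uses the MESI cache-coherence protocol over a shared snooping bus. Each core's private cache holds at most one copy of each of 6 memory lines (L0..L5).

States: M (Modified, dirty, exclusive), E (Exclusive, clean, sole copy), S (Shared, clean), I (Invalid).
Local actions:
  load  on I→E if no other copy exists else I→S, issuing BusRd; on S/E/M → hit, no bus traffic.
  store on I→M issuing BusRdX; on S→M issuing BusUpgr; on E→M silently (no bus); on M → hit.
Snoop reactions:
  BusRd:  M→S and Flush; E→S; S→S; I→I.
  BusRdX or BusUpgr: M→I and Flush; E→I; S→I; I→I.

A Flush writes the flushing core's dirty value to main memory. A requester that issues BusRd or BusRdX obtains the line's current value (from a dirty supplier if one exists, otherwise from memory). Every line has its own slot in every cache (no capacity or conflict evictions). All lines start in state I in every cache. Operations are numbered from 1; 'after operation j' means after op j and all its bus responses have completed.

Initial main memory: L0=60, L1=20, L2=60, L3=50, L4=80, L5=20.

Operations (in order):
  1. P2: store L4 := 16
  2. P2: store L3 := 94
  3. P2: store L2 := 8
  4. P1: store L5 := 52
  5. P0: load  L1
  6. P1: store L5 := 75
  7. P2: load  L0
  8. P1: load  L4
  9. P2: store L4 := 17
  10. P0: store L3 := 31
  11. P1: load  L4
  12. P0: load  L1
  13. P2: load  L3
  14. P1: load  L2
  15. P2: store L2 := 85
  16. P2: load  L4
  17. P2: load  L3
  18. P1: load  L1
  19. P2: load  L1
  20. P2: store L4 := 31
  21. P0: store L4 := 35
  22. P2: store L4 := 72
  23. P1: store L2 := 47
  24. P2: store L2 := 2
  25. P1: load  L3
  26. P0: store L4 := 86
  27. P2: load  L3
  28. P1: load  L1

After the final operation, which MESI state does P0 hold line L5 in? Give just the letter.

step 1: P2: store L4 := 16  ⟶  IIM  (L4)  txn=BusRdX  M[L4]=80
step 2: P2: store L3 := 94  ⟶  IIM  (L3)  txn=BusRdX  M[L3]=50
step 3: P2: store L2 := 8  ⟶  IIM  (L2)  txn=BusRdX  M[L2]=60
step 4: P1: store L5 := 52  ⟶  IMI  (L5)  txn=BusRdX  M[L5]=20
step 5: P0: load  L1  ⟶  EII  (L1)  txn=BusRd  M[L1]=20
step 6: P1: store L5 := 75  ⟶  IMI  (L5)  txn=∅  M[L5]=20
step 7: P2: load  L0  ⟶  IIE  (L0)  txn=BusRd  M[L0]=60
step 8: P1: load  L4  ⟶  ISS  (L4)  txn=BusRd+Flush  M[L4]=16
step 9: P2: store L4 := 17  ⟶  IIM  (L4)  txn=BusUpgr  M[L4]=16
step 10: P0: store L3 := 31  ⟶  MII  (L3)  txn=BusRdX+Flush  M[L3]=94
step 11: P1: load  L4  ⟶  ISS  (L4)  txn=BusRd+Flush  M[L4]=17
step 12: P0: load  L1  ⟶  EII  (L1)  txn=∅  M[L1]=20
step 13: P2: load  L3  ⟶  SIS  (L3)  txn=BusRd+Flush  M[L3]=31
step 14: P1: load  L2  ⟶  ISS  (L2)  txn=BusRd+Flush  M[L2]=8
step 15: P2: store L2 := 85  ⟶  IIM  (L2)  txn=BusUpgr  M[L2]=8
step 16: P2: load  L4  ⟶  ISS  (L4)  txn=∅  M[L4]=17
step 17: P2: load  L3  ⟶  SIS  (L3)  txn=∅  M[L3]=31
step 18: P1: load  L1  ⟶  SSI  (L1)  txn=BusRd  M[L1]=20
step 19: P2: load  L1  ⟶  SSS  (L1)  txn=BusRd  M[L1]=20
step 20: P2: store L4 := 31  ⟶  IIM  (L4)  txn=BusUpgr  M[L4]=17
step 21: P0: store L4 := 35  ⟶  MII  (L4)  txn=BusRdX+Flush  M[L4]=31
step 22: P2: store L4 := 72  ⟶  IIM  (L4)  txn=BusRdX+Flush  M[L4]=35
step 23: P1: store L2 := 47  ⟶  IMI  (L2)  txn=BusRdX+Flush  M[L2]=85
step 24: P2: store L2 := 2  ⟶  IIM  (L2)  txn=BusRdX+Flush  M[L2]=47
step 25: P1: load  L3  ⟶  SSS  (L3)  txn=BusRd  M[L3]=31
step 26: P0: store L4 := 86  ⟶  MII  (L4)  txn=BusRdX+Flush  M[L4]=72
step 27: P2: load  L3  ⟶  SSS  (L3)  txn=∅  M[L3]=31
step 28: P1: load  L1  ⟶  SSS  (L1)  txn=∅  M[L1]=20

state = I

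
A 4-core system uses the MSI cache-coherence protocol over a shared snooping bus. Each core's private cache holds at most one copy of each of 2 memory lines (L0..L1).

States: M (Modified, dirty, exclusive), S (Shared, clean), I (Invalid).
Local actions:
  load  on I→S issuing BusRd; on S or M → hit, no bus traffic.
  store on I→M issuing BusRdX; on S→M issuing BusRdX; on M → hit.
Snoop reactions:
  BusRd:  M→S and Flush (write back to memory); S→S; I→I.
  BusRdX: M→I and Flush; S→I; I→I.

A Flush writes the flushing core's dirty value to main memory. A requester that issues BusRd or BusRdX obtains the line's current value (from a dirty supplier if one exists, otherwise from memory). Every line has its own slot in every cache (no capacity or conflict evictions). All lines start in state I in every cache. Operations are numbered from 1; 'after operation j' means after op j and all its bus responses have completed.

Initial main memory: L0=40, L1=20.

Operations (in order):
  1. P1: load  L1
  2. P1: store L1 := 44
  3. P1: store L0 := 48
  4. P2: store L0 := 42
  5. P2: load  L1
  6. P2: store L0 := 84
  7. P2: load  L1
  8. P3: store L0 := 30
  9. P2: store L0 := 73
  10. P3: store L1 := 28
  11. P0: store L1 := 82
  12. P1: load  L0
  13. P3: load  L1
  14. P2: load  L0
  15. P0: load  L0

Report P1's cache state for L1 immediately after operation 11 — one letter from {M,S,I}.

state = I

step 1: P1: load  L1  ⟶  ISII  (L1)  txn=BusRd  M[L1]=20
step 2: P1: store L1 := 44  ⟶  IMII  (L1)  txn=BusRdX  M[L1]=20
step 3: P1: store L0 := 48  ⟶  IMII  (L0)  txn=BusRdX  M[L0]=40
step 4: P2: store L0 := 42  ⟶  IIMI  (L0)  txn=BusRdX+Flush  M[L0]=48
step 5: P2: load  L1  ⟶  ISSI  (L1)  txn=BusRd+Flush  M[L1]=44
step 6: P2: store L0 := 84  ⟶  IIMI  (L0)  txn=∅  M[L0]=48
step 7: P2: load  L1  ⟶  ISSI  (L1)  txn=∅  M[L1]=44
step 8: P3: store L0 := 30  ⟶  IIIM  (L0)  txn=BusRdX+Flush  M[L0]=84
step 9: P2: store L0 := 73  ⟶  IIMI  (L0)  txn=BusRdX+Flush  M[L0]=30
step 10: P3: store L1 := 28  ⟶  IIIM  (L1)  txn=BusRdX  M[L1]=44
step 11: P0: store L1 := 82  ⟶  MIII  (L1)  txn=BusRdX+Flush  M[L1]=28
step 12: P1: load  L0  ⟶  ISSI  (L0)  txn=BusRd+Flush  M[L0]=73
step 13: P3: load  L1  ⟶  SIIS  (L1)  txn=BusRd+Flush  M[L1]=82
step 14: P2: load  L0  ⟶  ISSI  (L0)  txn=∅  M[L0]=73
step 15: P0: load  L0  ⟶  SSSI  (L0)  txn=BusRd  M[L0]=73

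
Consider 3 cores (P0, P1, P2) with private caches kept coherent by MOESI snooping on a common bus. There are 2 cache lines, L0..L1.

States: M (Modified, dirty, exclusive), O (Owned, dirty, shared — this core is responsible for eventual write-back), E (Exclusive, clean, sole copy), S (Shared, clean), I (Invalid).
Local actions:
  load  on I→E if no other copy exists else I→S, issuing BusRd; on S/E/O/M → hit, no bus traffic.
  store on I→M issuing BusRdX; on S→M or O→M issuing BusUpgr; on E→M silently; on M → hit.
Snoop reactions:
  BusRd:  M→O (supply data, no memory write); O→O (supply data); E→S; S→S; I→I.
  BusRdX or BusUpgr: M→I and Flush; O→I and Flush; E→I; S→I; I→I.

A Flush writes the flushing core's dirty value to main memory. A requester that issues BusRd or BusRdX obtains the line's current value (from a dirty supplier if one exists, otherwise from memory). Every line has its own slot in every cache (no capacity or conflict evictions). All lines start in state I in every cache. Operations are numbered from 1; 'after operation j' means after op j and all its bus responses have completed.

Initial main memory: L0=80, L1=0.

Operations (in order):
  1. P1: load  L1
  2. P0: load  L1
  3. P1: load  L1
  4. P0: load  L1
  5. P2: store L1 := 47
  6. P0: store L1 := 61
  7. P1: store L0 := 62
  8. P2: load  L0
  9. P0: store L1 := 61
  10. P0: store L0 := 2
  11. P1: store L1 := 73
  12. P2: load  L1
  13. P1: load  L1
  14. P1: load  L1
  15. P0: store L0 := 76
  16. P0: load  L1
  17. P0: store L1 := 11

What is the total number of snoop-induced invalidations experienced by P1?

invalidations = 3

  op1 P1: load  L1 → I/E/I on L1; bus BusRd; mem=0
  op2 P0: load  L1 → S/S/I on L1; bus BusRd; mem=0
  op3 P1: load  L1 → S/S/I on L1; bus (none); mem=0
  op4 P0: load  L1 → S/S/I on L1; bus (none); mem=0
  op5 P2: store L1 := 47 → I/I/M on L1; bus BusRdX; mem=0
  op6 P0: store L1 := 61 → M/I/I on L1; bus BusRdX Flush; mem=47
  op7 P1: store L0 := 62 → I/M/I on L0; bus BusRdX; mem=80
  op8 P2: load  L0 → I/O/S on L0; bus BusRd; mem=80
  op9 P0: store L1 := 61 → M/I/I on L1; bus (none); mem=47
  op10 P0: store L0 := 2 → M/I/I on L0; bus BusRdX Flush; mem=62
  op11 P1: store L1 := 73 → I/M/I on L1; bus BusRdX Flush; mem=61
  op12 P2: load  L1 → I/O/S on L1; bus BusRd; mem=61
  op13 P1: load  L1 → I/O/S on L1; bus (none); mem=61
  op14 P1: load  L1 → I/O/S on L1; bus (none); mem=61
  op15 P0: store L0 := 76 → M/I/I on L0; bus (none); mem=62
  op16 P0: load  L1 → S/O/S on L1; bus BusRd; mem=61
  op17 P0: store L1 := 11 → M/I/I on L1; bus BusUpgr Flush; mem=73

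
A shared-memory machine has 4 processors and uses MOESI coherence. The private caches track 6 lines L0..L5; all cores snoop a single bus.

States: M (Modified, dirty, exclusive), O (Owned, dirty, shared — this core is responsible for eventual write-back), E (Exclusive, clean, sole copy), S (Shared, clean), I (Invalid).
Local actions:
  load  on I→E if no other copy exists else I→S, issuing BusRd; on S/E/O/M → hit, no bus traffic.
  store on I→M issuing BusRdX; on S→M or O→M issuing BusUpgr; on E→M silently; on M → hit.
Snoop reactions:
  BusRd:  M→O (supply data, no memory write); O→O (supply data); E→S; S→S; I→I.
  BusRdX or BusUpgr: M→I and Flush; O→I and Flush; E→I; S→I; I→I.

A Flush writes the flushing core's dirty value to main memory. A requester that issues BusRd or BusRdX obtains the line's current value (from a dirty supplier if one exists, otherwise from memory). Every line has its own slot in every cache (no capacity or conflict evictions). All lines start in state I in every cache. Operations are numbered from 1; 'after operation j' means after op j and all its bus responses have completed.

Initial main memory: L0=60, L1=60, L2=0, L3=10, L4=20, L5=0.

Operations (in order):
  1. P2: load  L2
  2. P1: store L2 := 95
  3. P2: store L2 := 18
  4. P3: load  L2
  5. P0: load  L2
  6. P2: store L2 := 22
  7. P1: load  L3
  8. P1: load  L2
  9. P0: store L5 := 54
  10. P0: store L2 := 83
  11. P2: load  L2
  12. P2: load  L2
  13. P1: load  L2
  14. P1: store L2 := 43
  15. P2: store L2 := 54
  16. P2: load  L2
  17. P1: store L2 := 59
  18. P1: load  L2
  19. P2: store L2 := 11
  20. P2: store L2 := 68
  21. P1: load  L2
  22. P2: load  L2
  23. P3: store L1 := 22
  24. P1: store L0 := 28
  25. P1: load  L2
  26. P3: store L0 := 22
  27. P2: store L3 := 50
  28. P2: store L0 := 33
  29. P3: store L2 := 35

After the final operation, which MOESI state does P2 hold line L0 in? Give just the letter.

state = M

  op1 P2: load  L2 → I/I/E/I on L2; bus BusRd; mem=0
  op2 P1: store L2 := 95 → I/M/I/I on L2; bus BusRdX; mem=0
  op3 P2: store L2 := 18 → I/I/M/I on L2; bus BusRdX Flush; mem=95
  op4 P3: load  L2 → I/I/O/S on L2; bus BusRd; mem=95
  op5 P0: load  L2 → S/I/O/S on L2; bus BusRd; mem=95
  op6 P2: store L2 := 22 → I/I/M/I on L2; bus BusUpgr; mem=95
  op7 P1: load  L3 → I/E/I/I on L3; bus BusRd; mem=10
  op8 P1: load  L2 → I/S/O/I on L2; bus BusRd; mem=95
  op9 P0: store L5 := 54 → M/I/I/I on L5; bus BusRdX; mem=0
  op10 P0: store L2 := 83 → M/I/I/I on L2; bus BusRdX Flush; mem=22
  op11 P2: load  L2 → O/I/S/I on L2; bus BusRd; mem=22
  op12 P2: load  L2 → O/I/S/I on L2; bus (none); mem=22
  op13 P1: load  L2 → O/S/S/I on L2; bus BusRd; mem=22
  op14 P1: store L2 := 43 → I/M/I/I on L2; bus BusUpgr Flush; mem=83
  op15 P2: store L2 := 54 → I/I/M/I on L2; bus BusRdX Flush; mem=43
  op16 P2: load  L2 → I/I/M/I on L2; bus (none); mem=43
  op17 P1: store L2 := 59 → I/M/I/I on L2; bus BusRdX Flush; mem=54
  op18 P1: load  L2 → I/M/I/I on L2; bus (none); mem=54
  op19 P2: store L2 := 11 → I/I/M/I on L2; bus BusRdX Flush; mem=59
  op20 P2: store L2 := 68 → I/I/M/I on L2; bus (none); mem=59
  op21 P1: load  L2 → I/S/O/I on L2; bus BusRd; mem=59
  op22 P2: load  L2 → I/S/O/I on L2; bus (none); mem=59
  op23 P3: store L1 := 22 → I/I/I/M on L1; bus BusRdX; mem=60
  op24 P1: store L0 := 28 → I/M/I/I on L0; bus BusRdX; mem=60
  op25 P1: load  L2 → I/S/O/I on L2; bus (none); mem=59
  op26 P3: store L0 := 22 → I/I/I/M on L0; bus BusRdX Flush; mem=28
  op27 P2: store L3 := 50 → I/I/M/I on L3; bus BusRdX; mem=10
  op28 P2: store L0 := 33 → I/I/M/I on L0; bus BusRdX Flush; mem=22
  op29 P3: store L2 := 35 → I/I/I/M on L2; bus BusRdX Flush; mem=68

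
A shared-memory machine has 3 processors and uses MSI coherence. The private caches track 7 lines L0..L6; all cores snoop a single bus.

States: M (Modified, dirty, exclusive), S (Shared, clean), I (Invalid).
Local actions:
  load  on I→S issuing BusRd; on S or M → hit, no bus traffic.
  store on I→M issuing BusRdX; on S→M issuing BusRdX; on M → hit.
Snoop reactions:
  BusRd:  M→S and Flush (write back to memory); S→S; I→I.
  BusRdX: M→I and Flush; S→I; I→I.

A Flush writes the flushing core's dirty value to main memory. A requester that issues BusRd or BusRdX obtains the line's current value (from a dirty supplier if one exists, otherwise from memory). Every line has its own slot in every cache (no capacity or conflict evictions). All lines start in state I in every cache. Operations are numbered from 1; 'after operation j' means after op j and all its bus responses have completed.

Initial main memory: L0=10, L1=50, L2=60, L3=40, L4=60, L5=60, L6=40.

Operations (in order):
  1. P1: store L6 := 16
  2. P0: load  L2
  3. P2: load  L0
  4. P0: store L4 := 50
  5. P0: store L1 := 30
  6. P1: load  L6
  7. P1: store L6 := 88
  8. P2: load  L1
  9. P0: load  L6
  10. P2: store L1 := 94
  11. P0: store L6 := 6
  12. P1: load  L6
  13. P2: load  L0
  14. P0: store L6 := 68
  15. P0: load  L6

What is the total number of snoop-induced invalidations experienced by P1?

step 1: P1: store L6 := 16  ⟶  IMI  (L6)  txn=BusRdX  M[L6]=40
step 2: P0: load  L2  ⟶  SII  (L2)  txn=BusRd  M[L2]=60
step 3: P2: load  L0  ⟶  IIS  (L0)  txn=BusRd  M[L0]=10
step 4: P0: store L4 := 50  ⟶  MII  (L4)  txn=BusRdX  M[L4]=60
step 5: P0: store L1 := 30  ⟶  MII  (L1)  txn=BusRdX  M[L1]=50
step 6: P1: load  L6  ⟶  IMI  (L6)  txn=∅  M[L6]=40
step 7: P1: store L6 := 88  ⟶  IMI  (L6)  txn=∅  M[L6]=40
step 8: P2: load  L1  ⟶  SIS  (L1)  txn=BusRd+Flush  M[L1]=30
step 9: P0: load  L6  ⟶  SSI  (L6)  txn=BusRd+Flush  M[L6]=88
step 10: P2: store L1 := 94  ⟶  IIM  (L1)  txn=BusRdX  M[L1]=30
step 11: P0: store L6 := 6  ⟶  MII  (L6)  txn=BusRdX  M[L6]=88
step 12: P1: load  L6  ⟶  SSI  (L6)  txn=BusRd+Flush  M[L6]=6
step 13: P2: load  L0  ⟶  IIS  (L0)  txn=∅  M[L0]=10
step 14: P0: store L6 := 68  ⟶  MII  (L6)  txn=BusRdX  M[L6]=6
step 15: P0: load  L6  ⟶  MII  (L6)  txn=∅  M[L6]=6

invalidations = 2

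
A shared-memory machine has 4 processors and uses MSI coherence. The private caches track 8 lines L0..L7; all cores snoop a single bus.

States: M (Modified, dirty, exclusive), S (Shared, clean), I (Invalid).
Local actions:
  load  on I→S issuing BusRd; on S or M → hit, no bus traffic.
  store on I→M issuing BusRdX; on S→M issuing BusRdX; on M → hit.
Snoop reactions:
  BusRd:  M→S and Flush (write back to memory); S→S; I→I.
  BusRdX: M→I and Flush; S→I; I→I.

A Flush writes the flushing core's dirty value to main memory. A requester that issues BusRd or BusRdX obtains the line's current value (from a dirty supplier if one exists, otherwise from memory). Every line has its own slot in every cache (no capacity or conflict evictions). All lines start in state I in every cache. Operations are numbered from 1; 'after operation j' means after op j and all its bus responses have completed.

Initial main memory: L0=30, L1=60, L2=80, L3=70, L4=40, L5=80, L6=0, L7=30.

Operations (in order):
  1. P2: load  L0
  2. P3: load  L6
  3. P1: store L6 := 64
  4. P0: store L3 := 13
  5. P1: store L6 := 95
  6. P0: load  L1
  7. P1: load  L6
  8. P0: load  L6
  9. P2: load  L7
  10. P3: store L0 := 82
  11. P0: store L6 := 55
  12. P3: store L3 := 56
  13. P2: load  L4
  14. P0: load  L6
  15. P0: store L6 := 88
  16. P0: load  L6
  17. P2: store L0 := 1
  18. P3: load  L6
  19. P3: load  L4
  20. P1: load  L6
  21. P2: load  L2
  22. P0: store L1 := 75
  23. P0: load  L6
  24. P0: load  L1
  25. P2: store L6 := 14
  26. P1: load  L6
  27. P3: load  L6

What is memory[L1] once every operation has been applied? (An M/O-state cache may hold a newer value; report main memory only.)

memory[L1] = 60

1. P2: load  L0  bus=[BusRd]  L0: P0=I P1=I P2=S P3=I  mem[L0]=30
2. P3: load  L6  bus=[BusRd]  L6: P0=I P1=I P2=I P3=S  mem[L6]=0
3. P1: store L6 := 64  bus=[BusRdX]  L6: P0=I P1=M P2=I P3=I  mem[L6]=0
4. P0: store L3 := 13  bus=[BusRdX]  L3: P0=M P1=I P2=I P3=I  mem[L3]=70
5. P1: store L6 := 95  bus=[-]  L6: P0=I P1=M P2=I P3=I  mem[L6]=0
6. P0: load  L1  bus=[BusRd]  L1: P0=S P1=I P2=I P3=I  mem[L1]=60
7. P1: load  L6  bus=[-]  L6: P0=I P1=M P2=I P3=I  mem[L6]=0
8. P0: load  L6  bus=[BusRd,Flush]  L6: P0=S P1=S P2=I P3=I  mem[L6]=95
9. P2: load  L7  bus=[BusRd]  L7: P0=I P1=I P2=S P3=I  mem[L7]=30
10. P3: store L0 := 82  bus=[BusRdX]  L0: P0=I P1=I P2=I P3=M  mem[L0]=30
11. P0: store L6 := 55  bus=[BusRdX]  L6: P0=M P1=I P2=I P3=I  mem[L6]=95
12. P3: store L3 := 56  bus=[BusRdX,Flush]  L3: P0=I P1=I P2=I P3=M  mem[L3]=13
13. P2: load  L4  bus=[BusRd]  L4: P0=I P1=I P2=S P3=I  mem[L4]=40
14. P0: load  L6  bus=[-]  L6: P0=M P1=I P2=I P3=I  mem[L6]=95
15. P0: store L6 := 88  bus=[-]  L6: P0=M P1=I P2=I P3=I  mem[L6]=95
16. P0: load  L6  bus=[-]  L6: P0=M P1=I P2=I P3=I  mem[L6]=95
17. P2: store L0 := 1  bus=[BusRdX,Flush]  L0: P0=I P1=I P2=M P3=I  mem[L0]=82
18. P3: load  L6  bus=[BusRd,Flush]  L6: P0=S P1=I P2=I P3=S  mem[L6]=88
19. P3: load  L4  bus=[BusRd]  L4: P0=I P1=I P2=S P3=S  mem[L4]=40
20. P1: load  L6  bus=[BusRd]  L6: P0=S P1=S P2=I P3=S  mem[L6]=88
21. P2: load  L2  bus=[BusRd]  L2: P0=I P1=I P2=S P3=I  mem[L2]=80
22. P0: store L1 := 75  bus=[BusRdX]  L1: P0=M P1=I P2=I P3=I  mem[L1]=60
23. P0: load  L6  bus=[-]  L6: P0=S P1=S P2=I P3=S  mem[L6]=88
24. P0: load  L1  bus=[-]  L1: P0=M P1=I P2=I P3=I  mem[L1]=60
25. P2: store L6 := 14  bus=[BusRdX]  L6: P0=I P1=I P2=M P3=I  mem[L6]=88
26. P1: load  L6  bus=[BusRd,Flush]  L6: P0=I P1=S P2=S P3=I  mem[L6]=14
27. P3: load  L6  bus=[BusRd]  L6: P0=I P1=S P2=S P3=S  mem[L6]=14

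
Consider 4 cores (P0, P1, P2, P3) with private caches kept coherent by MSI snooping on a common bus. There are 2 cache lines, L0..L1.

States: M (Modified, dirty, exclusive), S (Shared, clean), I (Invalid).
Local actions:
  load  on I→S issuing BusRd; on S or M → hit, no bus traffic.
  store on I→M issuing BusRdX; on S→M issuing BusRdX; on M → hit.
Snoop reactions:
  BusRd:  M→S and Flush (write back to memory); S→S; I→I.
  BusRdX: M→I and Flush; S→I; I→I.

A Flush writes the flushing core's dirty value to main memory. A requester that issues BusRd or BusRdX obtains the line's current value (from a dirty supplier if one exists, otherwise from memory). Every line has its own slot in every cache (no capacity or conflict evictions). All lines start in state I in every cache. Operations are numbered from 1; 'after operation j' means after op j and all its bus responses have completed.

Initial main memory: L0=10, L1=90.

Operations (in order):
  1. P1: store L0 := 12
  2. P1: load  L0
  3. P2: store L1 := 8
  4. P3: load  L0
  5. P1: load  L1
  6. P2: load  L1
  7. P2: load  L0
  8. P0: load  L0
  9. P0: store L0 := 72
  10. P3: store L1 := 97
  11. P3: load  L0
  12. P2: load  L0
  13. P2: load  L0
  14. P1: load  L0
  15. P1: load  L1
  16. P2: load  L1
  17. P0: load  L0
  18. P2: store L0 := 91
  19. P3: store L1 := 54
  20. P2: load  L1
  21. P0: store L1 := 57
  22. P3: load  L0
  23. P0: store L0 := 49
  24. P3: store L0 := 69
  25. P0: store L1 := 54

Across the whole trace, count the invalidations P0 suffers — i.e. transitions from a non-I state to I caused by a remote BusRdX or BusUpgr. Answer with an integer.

[1] P1: store L0 := 12 | P0:I, P1:M(12), P2:I, P3:I | bus: BusRdX
[2] P1: load  L0 | P0:I, P1:M(12), P2:I, P3:I | bus: none
[3] P2: store L1 := 8 | P0:I, P1:I, P2:M(8), P3:I | bus: BusRdX
[4] P3: load  L0 | P0:I, P1:S(12), P2:I, P3:S(12) | bus: BusRd,Flush
[5] P1: load  L1 | P0:I, P1:S(8), P2:S(8), P3:I | bus: BusRd,Flush
[6] P2: load  L1 | P0:I, P1:S(8), P2:S(8), P3:I | bus: none
[7] P2: load  L0 | P0:I, P1:S(12), P2:S(12), P3:S(12) | bus: BusRd
[8] P0: load  L0 | P0:S(12), P1:S(12), P2:S(12), P3:S(12) | bus: BusRd
[9] P0: store L0 := 72 | P0:M(72), P1:I, P2:I, P3:I | bus: BusRdX
[10] P3: store L1 := 97 | P0:I, P1:I, P2:I, P3:M(97) | bus: BusRdX
[11] P3: load  L0 | P0:S(72), P1:I, P2:I, P3:S(72) | bus: BusRd,Flush
[12] P2: load  L0 | P0:S(72), P1:I, P2:S(72), P3:S(72) | bus: BusRd
[13] P2: load  L0 | P0:S(72), P1:I, P2:S(72), P3:S(72) | bus: none
[14] P1: load  L0 | P0:S(72), P1:S(72), P2:S(72), P3:S(72) | bus: BusRd
[15] P1: load  L1 | P0:I, P1:S(97), P2:I, P3:S(97) | bus: BusRd,Flush
[16] P2: load  L1 | P0:I, P1:S(97), P2:S(97), P3:S(97) | bus: BusRd
[17] P0: load  L0 | P0:S(72), P1:S(72), P2:S(72), P3:S(72) | bus: none
[18] P2: store L0 := 91 | P0:I, P1:I, P2:M(91), P3:I | bus: BusRdX
[19] P3: store L1 := 54 | P0:I, P1:I, P2:I, P3:M(54) | bus: BusRdX
[20] P2: load  L1 | P0:I, P1:I, P2:S(54), P3:S(54) | bus: BusRd,Flush
[21] P0: store L1 := 57 | P0:M(57), P1:I, P2:I, P3:I | bus: BusRdX
[22] P3: load  L0 | P0:I, P1:I, P2:S(91), P3:S(91) | bus: BusRd,Flush
[23] P0: store L0 := 49 | P0:M(49), P1:I, P2:I, P3:I | bus: BusRdX
[24] P3: store L0 := 69 | P0:I, P1:I, P2:I, P3:M(69) | bus: BusRdX,Flush
[25] P0: store L1 := 54 | P0:M(54), P1:I, P2:I, P3:I | bus: none

invalidations = 2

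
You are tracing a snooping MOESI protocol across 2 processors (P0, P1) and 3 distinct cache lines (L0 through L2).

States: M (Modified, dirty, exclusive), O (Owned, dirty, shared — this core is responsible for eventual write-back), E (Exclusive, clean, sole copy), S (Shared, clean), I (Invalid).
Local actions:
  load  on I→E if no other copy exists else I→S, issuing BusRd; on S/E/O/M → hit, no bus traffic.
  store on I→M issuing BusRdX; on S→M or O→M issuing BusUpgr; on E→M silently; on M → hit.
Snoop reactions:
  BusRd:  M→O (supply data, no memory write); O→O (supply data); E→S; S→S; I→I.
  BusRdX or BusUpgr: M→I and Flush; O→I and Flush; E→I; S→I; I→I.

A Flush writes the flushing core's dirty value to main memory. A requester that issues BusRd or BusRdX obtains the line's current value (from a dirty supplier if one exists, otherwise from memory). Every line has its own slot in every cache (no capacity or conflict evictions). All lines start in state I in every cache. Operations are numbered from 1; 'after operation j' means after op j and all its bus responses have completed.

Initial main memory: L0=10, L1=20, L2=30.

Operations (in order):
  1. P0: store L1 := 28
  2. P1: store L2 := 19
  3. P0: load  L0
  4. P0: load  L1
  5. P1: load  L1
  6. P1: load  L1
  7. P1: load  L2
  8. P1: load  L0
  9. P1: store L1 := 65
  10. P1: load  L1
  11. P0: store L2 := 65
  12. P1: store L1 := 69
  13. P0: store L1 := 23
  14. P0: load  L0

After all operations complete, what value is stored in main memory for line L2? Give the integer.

step 1: P0: store L1 := 28  ⟶  MI  (L1)  txn=BusRdX  M[L1]=20
step 2: P1: store L2 := 19  ⟶  IM  (L2)  txn=BusRdX  M[L2]=30
step 3: P0: load  L0  ⟶  EI  (L0)  txn=BusRd  M[L0]=10
step 4: P0: load  L1  ⟶  MI  (L1)  txn=∅  M[L1]=20
step 5: P1: load  L1  ⟶  OS  (L1)  txn=BusRd  M[L1]=20
step 6: P1: load  L1  ⟶  OS  (L1)  txn=∅  M[L1]=20
step 7: P1: load  L2  ⟶  IM  (L2)  txn=∅  M[L2]=30
step 8: P1: load  L0  ⟶  SS  (L0)  txn=BusRd  M[L0]=10
step 9: P1: store L1 := 65  ⟶  IM  (L1)  txn=BusUpgr+Flush  M[L1]=28
step 10: P1: load  L1  ⟶  IM  (L1)  txn=∅  M[L1]=28
step 11: P0: store L2 := 65  ⟶  MI  (L2)  txn=BusRdX+Flush  M[L2]=19
step 12: P1: store L1 := 69  ⟶  IM  (L1)  txn=∅  M[L1]=28
step 13: P0: store L1 := 23  ⟶  MI  (L1)  txn=BusRdX+Flush  M[L1]=69
step 14: P0: load  L0  ⟶  SS  (L0)  txn=∅  M[L0]=10

memory[L2] = 19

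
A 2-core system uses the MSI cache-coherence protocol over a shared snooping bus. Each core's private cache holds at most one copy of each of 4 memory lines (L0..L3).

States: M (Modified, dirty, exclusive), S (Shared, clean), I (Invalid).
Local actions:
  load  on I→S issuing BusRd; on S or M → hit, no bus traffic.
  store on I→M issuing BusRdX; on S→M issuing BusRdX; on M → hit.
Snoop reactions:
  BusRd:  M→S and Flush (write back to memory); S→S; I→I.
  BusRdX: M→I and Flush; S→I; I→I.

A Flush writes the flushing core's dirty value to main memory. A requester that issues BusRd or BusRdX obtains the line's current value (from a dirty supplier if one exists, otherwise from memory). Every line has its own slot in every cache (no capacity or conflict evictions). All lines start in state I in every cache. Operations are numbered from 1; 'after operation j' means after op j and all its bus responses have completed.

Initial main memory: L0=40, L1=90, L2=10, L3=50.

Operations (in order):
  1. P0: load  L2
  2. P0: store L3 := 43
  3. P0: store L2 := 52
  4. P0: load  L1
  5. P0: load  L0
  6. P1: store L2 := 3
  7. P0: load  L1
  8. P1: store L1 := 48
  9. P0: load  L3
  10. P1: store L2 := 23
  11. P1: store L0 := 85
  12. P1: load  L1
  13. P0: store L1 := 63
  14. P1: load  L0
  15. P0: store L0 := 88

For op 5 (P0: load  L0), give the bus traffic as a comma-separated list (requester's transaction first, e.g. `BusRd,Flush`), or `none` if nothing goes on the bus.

[1] P0: load  L2 | P0:S(10), P1:I | bus: BusRd
[2] P0: store L3 := 43 | P0:M(43), P1:I | bus: BusRdX
[3] P0: store L2 := 52 | P0:M(52), P1:I | bus: BusRdX
[4] P0: load  L1 | P0:S(90), P1:I | bus: BusRd
[5] P0: load  L0 | P0:S(40), P1:I | bus: BusRd
[6] P1: store L2 := 3 | P0:I, P1:M(3) | bus: BusRdX,Flush
[7] P0: load  L1 | P0:S(90), P1:I | bus: none
[8] P1: store L1 := 48 | P0:I, P1:M(48) | bus: BusRdX
[9] P0: load  L3 | P0:M(43), P1:I | bus: none
[10] P1: store L2 := 23 | P0:I, P1:M(23) | bus: none
[11] P1: store L0 := 85 | P0:I, P1:M(85) | bus: BusRdX
[12] P1: load  L1 | P0:I, P1:M(48) | bus: none
[13] P0: store L1 := 63 | P0:M(63), P1:I | bus: BusRdX,Flush
[14] P1: load  L0 | P0:I, P1:M(85) | bus: none
[15] P0: store L0 := 88 | P0:M(88), P1:I | bus: BusRdX,Flush

bus = BusRd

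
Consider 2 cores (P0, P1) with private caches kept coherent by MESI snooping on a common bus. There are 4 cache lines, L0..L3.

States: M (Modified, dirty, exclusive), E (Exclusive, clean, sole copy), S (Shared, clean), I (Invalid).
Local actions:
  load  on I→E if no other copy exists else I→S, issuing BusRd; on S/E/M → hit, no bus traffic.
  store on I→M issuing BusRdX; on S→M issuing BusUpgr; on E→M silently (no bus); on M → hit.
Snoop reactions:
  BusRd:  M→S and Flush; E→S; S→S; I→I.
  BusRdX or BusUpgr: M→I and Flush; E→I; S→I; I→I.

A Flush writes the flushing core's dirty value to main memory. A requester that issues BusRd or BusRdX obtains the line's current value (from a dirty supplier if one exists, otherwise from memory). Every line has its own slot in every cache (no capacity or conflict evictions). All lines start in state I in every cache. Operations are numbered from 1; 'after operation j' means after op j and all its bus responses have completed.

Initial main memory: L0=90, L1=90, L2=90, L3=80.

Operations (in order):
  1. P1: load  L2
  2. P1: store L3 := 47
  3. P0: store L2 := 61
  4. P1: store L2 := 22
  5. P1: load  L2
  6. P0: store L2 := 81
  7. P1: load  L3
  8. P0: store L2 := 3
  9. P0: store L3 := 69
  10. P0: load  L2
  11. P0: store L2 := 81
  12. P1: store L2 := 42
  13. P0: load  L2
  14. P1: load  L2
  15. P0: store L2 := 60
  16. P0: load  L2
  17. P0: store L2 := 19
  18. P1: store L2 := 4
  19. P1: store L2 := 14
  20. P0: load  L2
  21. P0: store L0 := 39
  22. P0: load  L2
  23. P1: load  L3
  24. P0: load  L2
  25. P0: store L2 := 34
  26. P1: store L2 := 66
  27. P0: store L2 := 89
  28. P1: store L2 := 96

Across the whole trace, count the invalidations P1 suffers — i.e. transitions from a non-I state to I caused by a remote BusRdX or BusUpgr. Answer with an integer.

1. P1: load  L2  bus=[BusRd]  L2: P0=I P1=E  mem[L2]=90
2. P1: store L3 := 47  bus=[BusRdX]  L3: P0=I P1=M  mem[L3]=80
3. P0: store L2 := 61  bus=[BusRdX]  L2: P0=M P1=I  mem[L2]=90
4. P1: store L2 := 22  bus=[BusRdX,Flush]  L2: P0=I P1=M  mem[L2]=61
5. P1: load  L2  bus=[-]  L2: P0=I P1=M  mem[L2]=61
6. P0: store L2 := 81  bus=[BusRdX,Flush]  L2: P0=M P1=I  mem[L2]=22
7. P1: load  L3  bus=[-]  L3: P0=I P1=M  mem[L3]=80
8. P0: store L2 := 3  bus=[-]  L2: P0=M P1=I  mem[L2]=22
9. P0: store L3 := 69  bus=[BusRdX,Flush]  L3: P0=M P1=I  mem[L3]=47
10. P0: load  L2  bus=[-]  L2: P0=M P1=I  mem[L2]=22
11. P0: store L2 := 81  bus=[-]  L2: P0=M P1=I  mem[L2]=22
12. P1: store L2 := 42  bus=[BusRdX,Flush]  L2: P0=I P1=M  mem[L2]=81
13. P0: load  L2  bus=[BusRd,Flush]  L2: P0=S P1=S  mem[L2]=42
14. P1: load  L2  bus=[-]  L2: P0=S P1=S  mem[L2]=42
15. P0: store L2 := 60  bus=[BusUpgr]  L2: P0=M P1=I  mem[L2]=42
16. P0: load  L2  bus=[-]  L2: P0=M P1=I  mem[L2]=42
17. P0: store L2 := 19  bus=[-]  L2: P0=M P1=I  mem[L2]=42
18. P1: store L2 := 4  bus=[BusRdX,Flush]  L2: P0=I P1=M  mem[L2]=19
19. P1: store L2 := 14  bus=[-]  L2: P0=I P1=M  mem[L2]=19
20. P0: load  L2  bus=[BusRd,Flush]  L2: P0=S P1=S  mem[L2]=14
21. P0: store L0 := 39  bus=[BusRdX]  L0: P0=M P1=I  mem[L0]=90
22. P0: load  L2  bus=[-]  L2: P0=S P1=S  mem[L2]=14
23. P1: load  L3  bus=[BusRd,Flush]  L3: P0=S P1=S  mem[L3]=69
24. P0: load  L2  bus=[-]  L2: P0=S P1=S  mem[L2]=14
25. P0: store L2 := 34  bus=[BusUpgr]  L2: P0=M P1=I  mem[L2]=14
26. P1: store L2 := 66  bus=[BusRdX,Flush]  L2: P0=I P1=M  mem[L2]=34
27. P0: store L2 := 89  bus=[BusRdX,Flush]  L2: P0=M P1=I  mem[L2]=66
28. P1: store L2 := 96  bus=[BusRdX,Flush]  L2: P0=I P1=M  mem[L2]=89

invalidations = 6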